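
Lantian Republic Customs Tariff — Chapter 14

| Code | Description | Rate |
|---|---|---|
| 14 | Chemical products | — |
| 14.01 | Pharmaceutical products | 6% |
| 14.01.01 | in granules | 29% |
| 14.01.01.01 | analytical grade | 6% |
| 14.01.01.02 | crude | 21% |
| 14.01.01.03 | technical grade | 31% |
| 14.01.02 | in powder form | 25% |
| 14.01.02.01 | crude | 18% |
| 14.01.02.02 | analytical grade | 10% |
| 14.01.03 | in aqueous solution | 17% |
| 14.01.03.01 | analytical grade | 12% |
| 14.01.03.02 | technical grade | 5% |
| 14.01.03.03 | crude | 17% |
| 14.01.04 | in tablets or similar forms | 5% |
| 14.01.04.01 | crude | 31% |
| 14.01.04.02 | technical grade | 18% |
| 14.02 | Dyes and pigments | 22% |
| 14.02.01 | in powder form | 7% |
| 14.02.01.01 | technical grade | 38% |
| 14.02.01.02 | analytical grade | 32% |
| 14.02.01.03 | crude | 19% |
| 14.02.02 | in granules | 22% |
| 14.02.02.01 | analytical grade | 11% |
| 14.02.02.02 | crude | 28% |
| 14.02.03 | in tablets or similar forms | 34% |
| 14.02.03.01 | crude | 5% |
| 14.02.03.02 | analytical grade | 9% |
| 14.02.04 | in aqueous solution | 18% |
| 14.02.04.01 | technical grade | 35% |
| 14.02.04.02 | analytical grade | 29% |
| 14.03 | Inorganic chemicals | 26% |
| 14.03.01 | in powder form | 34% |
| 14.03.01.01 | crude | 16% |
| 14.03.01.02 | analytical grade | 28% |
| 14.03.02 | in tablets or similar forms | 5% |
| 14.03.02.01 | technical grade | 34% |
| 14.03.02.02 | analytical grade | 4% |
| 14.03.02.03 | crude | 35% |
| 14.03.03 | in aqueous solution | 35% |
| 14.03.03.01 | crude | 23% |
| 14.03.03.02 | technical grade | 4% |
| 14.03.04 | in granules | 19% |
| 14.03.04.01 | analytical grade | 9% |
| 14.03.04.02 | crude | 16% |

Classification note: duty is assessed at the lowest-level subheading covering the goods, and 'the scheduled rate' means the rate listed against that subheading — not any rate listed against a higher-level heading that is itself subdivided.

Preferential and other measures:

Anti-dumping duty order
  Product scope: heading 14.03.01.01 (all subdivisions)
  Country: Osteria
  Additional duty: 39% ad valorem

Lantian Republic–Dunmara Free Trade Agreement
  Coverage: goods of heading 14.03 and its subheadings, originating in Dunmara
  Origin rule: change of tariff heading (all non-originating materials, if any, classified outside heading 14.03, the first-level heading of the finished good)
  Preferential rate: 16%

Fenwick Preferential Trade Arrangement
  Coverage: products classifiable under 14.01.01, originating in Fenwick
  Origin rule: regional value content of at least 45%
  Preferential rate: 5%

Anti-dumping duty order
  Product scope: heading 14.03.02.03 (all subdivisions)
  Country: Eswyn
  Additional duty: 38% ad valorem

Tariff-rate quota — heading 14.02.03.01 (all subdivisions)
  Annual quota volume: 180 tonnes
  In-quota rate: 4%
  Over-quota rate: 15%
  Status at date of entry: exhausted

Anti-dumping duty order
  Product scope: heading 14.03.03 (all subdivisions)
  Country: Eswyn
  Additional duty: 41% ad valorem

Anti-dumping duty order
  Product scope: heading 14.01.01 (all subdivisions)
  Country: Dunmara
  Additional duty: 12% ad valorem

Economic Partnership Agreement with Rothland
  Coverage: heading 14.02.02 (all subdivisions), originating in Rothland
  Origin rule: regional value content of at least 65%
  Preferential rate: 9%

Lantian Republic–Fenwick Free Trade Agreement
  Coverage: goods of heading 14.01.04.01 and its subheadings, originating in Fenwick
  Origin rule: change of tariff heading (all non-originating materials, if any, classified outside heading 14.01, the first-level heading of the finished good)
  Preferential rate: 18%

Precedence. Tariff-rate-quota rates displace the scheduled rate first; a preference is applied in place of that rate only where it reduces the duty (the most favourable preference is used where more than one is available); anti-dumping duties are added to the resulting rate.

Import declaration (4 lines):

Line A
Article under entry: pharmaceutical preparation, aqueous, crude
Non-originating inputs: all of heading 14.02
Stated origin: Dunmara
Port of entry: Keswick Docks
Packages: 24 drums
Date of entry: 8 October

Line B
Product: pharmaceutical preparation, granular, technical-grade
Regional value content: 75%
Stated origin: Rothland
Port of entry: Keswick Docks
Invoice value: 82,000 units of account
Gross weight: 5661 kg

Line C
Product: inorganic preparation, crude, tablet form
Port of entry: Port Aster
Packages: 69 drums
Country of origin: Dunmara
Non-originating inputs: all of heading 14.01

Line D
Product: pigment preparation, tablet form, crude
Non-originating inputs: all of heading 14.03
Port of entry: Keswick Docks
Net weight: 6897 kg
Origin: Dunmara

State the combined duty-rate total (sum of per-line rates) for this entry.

79%

Line A: pharmaceutical → 14.01; aqueous → 14.01.03; crude → 14.01.03.03. Scheduled 17%. Dunmara agreement on 14.03: 14.01.03.03 not covered. → 17%.
Line B: pharmaceutical → 14.01; granular → 14.01.01; technical-grade → 14.01.01.03. Scheduled 31%. Rothland agreement on 14.02.02: 14.01.01.03 not covered. → 31%.
Line C: inorganic → 14.03; tablet form → 14.03.02; crude → 14.03.02.03. Scheduled 35%. Dunmara agreement on 14.03: CTH met → 16% available; preferential 16%. → 16%.
Line D: pigment → 14.02; tablet form → 14.02.03; crude → 14.02.03.01. Scheduled 5%. quota on 14.02.03.01 exhausted → over-quota 15%; Dunmara agreement on 14.03: 14.02.03.01 not covered. → 15%.
Sum: 17% + 31% + 16% + 15% = 79%.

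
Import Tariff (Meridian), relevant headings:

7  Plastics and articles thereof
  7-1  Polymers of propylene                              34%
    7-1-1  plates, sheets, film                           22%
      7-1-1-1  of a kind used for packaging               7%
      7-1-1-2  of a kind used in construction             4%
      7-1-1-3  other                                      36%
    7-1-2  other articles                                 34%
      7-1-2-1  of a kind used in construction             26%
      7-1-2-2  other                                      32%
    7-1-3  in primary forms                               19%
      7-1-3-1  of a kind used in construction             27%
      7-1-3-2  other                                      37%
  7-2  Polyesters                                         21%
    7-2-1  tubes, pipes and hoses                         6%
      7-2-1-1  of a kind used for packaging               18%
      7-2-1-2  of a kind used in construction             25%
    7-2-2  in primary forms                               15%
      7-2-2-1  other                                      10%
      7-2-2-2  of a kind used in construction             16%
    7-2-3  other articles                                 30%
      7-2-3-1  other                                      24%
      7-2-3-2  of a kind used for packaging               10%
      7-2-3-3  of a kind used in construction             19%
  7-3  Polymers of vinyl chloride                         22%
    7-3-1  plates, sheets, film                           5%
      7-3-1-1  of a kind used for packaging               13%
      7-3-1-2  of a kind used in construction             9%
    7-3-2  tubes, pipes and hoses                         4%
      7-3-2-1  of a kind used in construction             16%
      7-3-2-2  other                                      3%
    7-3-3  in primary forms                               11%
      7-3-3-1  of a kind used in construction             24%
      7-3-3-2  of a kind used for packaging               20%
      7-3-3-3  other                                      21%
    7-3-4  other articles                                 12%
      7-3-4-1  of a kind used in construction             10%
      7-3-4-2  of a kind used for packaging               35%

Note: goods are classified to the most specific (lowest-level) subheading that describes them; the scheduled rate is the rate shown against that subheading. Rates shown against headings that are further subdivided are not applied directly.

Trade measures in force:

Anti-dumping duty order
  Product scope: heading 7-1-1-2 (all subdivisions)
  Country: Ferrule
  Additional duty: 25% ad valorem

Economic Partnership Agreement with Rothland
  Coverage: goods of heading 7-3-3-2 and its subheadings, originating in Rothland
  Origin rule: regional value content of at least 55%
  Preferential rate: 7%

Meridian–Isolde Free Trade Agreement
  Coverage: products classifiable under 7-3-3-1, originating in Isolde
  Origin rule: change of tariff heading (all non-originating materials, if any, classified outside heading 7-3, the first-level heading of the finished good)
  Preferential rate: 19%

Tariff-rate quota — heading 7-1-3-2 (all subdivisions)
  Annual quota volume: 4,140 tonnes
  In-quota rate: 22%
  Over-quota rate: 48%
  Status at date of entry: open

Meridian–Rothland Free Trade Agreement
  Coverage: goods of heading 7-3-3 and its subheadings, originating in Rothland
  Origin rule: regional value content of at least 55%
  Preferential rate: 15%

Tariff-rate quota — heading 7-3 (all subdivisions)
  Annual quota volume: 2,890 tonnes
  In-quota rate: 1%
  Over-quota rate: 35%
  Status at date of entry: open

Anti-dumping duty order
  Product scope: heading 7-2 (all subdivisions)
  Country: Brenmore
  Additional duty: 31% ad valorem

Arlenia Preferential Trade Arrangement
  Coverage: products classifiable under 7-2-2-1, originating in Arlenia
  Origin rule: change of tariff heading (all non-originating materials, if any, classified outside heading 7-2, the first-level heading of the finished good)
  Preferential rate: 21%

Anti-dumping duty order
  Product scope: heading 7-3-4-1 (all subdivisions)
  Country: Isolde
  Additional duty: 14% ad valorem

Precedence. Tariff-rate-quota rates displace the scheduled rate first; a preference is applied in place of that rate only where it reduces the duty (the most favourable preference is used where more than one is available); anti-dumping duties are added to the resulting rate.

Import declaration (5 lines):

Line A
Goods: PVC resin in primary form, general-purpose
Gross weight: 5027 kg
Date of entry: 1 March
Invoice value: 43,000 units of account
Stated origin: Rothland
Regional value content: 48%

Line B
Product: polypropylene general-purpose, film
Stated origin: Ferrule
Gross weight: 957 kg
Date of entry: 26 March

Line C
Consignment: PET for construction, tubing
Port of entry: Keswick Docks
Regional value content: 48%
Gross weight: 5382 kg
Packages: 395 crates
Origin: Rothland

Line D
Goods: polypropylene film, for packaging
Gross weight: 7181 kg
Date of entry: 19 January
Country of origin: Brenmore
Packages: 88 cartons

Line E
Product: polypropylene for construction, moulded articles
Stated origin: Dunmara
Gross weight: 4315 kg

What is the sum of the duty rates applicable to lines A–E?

95%

Line A: PVC → 7-3; resin in primary form → 7-3-3; general-purpose → 7-3-3-3. Scheduled 21%. quota on 7-3 open → in-quota 1%; Rothland agreement on 7-3-3-2: 7-3-3-3 not covered; Rothland agreement on 7-3-3: RVC < 55%. → 1%.
Line B: polypropylene → 7-1; film → 7-1-1; general-purpose → 7-1-1-3. Scheduled 36%. No special measure applies. → 36%.
Line C: PET → 7-2; tubing → 7-2-1; for construction → 7-2-1-2. Scheduled 25%. Rothland agreement on 7-3-3-2: 7-2-1-2 not covered; Rothland agreement on 7-3-3: 7-2-1-2 not covered. → 25%.
Line D: polypropylene → 7-1; film → 7-1-1; for packaging → 7-1-1-1. Scheduled 7%. No special measure applies. → 7%.
Line E: polypropylene → 7-1; moulded articles → 7-1-2; for construction → 7-1-2-1. Scheduled 26%. No special measure applies. → 26%.
Sum: 1% + 36% + 25% + 7% + 26% = 95%.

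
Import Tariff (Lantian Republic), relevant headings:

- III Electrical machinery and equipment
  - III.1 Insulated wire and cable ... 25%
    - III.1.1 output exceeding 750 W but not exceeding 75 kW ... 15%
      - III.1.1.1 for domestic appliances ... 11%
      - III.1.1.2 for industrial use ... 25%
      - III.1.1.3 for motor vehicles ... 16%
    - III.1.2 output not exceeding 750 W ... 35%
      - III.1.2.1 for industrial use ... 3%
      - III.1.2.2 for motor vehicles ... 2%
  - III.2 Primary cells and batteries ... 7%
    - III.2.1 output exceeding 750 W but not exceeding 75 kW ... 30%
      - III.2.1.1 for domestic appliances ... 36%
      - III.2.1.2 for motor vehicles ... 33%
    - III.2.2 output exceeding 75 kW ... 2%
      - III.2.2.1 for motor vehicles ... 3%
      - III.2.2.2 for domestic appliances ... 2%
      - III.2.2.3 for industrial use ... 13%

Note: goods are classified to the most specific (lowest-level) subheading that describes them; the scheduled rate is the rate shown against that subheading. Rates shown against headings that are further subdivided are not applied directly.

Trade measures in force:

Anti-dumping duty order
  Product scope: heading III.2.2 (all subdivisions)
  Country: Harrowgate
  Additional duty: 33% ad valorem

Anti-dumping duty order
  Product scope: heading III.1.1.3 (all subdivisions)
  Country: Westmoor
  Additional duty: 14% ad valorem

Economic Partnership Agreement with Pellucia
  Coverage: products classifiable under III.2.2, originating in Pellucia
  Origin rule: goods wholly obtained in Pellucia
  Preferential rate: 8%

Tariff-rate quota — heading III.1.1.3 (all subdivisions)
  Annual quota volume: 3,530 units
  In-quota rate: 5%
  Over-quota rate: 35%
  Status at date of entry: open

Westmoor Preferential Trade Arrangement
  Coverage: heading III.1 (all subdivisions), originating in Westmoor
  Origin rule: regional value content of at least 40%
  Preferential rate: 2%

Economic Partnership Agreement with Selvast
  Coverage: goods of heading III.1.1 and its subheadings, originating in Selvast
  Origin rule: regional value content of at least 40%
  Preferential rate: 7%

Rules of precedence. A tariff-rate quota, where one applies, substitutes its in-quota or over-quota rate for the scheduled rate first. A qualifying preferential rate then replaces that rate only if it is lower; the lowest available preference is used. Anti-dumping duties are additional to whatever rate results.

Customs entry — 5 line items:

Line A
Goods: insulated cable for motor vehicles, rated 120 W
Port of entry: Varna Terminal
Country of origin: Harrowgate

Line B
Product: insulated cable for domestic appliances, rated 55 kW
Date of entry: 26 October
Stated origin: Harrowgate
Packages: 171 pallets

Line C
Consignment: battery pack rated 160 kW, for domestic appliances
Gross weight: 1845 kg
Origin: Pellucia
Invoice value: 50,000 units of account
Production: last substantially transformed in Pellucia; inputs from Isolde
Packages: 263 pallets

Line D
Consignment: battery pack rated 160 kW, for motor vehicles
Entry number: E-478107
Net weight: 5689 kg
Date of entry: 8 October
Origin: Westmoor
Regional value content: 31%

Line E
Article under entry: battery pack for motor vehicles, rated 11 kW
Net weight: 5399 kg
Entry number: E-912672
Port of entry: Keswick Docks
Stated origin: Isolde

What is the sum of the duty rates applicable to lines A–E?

Line A: insulated cable → III.1; rated 120 W → III.1.2; for motor vehicles → III.1.2.2. Scheduled 2%. No special measure applies. → 2%.
Line B: insulated cable → III.1; rated 55 kW → III.1.1; for domestic appliances → III.1.1.1. Scheduled 11%. No special measure applies. → 11%.
Line C: battery pack → III.2; rated 160 kW → III.2.2; for domestic appliances → III.2.2.2. Scheduled 2%. Pellucia agreement on III.2.2: not wholly obtained. → 2%.
Line D: battery pack → III.2; rated 160 kW → III.2.2; for motor vehicles → III.2.2.1. Scheduled 3%. Westmoor agreement on III.1: III.2.2.1 not covered. → 3%.
Line E: battery pack → III.2; rated 11 kW → III.2.1; for motor vehicles → III.2.1.2. Scheduled 33%. No special measure applies. → 33%.
Sum: 2% + 11% + 2% + 3% + 33% = 51%.

51%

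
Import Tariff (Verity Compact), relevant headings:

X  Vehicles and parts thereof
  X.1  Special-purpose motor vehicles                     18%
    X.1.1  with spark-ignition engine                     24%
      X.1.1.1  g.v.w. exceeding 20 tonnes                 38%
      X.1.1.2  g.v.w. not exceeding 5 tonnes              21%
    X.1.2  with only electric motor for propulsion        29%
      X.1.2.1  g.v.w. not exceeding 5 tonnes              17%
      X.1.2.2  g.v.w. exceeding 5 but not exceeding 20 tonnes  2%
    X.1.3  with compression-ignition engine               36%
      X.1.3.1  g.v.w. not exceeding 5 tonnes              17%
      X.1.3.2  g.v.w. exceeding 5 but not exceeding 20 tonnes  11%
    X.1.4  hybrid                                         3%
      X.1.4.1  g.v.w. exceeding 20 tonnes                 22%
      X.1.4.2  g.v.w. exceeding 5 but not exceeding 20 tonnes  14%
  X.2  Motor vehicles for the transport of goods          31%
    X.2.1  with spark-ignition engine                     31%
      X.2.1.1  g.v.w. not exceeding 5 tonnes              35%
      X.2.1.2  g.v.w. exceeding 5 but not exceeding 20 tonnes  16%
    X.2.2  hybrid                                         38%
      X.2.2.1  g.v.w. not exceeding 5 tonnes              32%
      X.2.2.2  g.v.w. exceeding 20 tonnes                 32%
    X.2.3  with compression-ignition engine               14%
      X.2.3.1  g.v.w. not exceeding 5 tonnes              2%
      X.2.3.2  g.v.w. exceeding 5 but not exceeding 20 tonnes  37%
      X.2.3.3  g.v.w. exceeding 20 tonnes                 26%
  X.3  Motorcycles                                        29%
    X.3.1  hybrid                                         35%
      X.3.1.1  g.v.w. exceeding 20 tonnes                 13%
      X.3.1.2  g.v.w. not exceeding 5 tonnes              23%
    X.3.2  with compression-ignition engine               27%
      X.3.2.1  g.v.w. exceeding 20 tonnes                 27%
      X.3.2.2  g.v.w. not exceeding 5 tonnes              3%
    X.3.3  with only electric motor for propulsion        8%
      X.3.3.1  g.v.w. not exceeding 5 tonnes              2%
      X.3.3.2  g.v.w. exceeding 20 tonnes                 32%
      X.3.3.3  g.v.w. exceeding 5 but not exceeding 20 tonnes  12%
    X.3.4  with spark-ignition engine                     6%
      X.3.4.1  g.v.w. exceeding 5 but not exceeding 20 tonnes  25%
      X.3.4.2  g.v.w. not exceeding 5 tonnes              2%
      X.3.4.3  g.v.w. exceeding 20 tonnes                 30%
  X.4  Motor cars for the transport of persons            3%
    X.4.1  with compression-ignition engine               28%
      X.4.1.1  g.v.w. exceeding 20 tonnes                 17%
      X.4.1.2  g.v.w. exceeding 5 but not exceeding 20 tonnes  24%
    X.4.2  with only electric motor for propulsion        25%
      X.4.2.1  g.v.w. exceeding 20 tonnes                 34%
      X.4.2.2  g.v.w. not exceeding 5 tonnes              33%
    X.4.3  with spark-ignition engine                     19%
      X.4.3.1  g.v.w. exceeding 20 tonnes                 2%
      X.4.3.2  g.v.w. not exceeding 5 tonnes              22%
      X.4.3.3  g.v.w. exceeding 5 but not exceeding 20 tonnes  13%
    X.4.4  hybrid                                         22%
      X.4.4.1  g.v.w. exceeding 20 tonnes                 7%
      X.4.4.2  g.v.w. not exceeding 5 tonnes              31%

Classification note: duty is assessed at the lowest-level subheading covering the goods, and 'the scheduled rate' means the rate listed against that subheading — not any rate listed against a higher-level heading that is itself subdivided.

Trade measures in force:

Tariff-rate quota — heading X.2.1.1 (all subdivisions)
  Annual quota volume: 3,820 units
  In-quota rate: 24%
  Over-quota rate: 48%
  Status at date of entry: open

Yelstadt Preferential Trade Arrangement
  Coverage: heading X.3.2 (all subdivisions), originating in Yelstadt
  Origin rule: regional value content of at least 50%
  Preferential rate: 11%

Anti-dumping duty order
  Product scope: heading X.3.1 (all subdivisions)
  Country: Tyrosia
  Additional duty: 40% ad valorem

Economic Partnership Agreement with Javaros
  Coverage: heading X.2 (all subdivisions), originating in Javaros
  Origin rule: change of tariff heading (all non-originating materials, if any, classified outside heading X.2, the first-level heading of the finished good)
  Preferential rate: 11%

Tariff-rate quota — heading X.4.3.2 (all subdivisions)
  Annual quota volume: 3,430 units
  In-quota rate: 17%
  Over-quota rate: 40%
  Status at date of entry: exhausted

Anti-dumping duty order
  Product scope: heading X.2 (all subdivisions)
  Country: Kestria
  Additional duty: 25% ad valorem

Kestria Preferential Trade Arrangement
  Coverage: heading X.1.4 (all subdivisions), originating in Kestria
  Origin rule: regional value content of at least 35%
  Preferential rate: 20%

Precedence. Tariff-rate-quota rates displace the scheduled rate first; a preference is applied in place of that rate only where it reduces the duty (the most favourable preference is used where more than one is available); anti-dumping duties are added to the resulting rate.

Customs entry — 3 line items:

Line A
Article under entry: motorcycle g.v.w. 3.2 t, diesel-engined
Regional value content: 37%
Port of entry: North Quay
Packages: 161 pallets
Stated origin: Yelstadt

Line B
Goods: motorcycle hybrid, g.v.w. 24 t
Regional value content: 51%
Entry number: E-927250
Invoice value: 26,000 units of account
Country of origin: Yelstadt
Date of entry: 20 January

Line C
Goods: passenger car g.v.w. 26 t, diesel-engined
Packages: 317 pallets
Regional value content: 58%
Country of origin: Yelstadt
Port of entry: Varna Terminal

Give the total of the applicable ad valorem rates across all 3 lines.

Line A: motorcycle → X.3; diesel-engined → X.3.2; g.v.w. 3.2 t → X.3.2.2. Scheduled 3%. Yelstadt agreement on X.3.2: RVC < 50%. → 3%.
Line B: motorcycle → X.3; hybrid → X.3.1; g.v.w. 24 t → X.3.1.1. Scheduled 13%. Yelstadt agreement on X.3.2: X.3.1.1 not covered. → 13%.
Line C: passenger car → X.4; diesel-engined → X.4.1; g.v.w. 26 t → X.4.1.1. Scheduled 17%. Yelstadt agreement on X.3.2: X.4.1.1 not covered. → 17%.
Sum: 3% + 13% + 17% = 33%.

33%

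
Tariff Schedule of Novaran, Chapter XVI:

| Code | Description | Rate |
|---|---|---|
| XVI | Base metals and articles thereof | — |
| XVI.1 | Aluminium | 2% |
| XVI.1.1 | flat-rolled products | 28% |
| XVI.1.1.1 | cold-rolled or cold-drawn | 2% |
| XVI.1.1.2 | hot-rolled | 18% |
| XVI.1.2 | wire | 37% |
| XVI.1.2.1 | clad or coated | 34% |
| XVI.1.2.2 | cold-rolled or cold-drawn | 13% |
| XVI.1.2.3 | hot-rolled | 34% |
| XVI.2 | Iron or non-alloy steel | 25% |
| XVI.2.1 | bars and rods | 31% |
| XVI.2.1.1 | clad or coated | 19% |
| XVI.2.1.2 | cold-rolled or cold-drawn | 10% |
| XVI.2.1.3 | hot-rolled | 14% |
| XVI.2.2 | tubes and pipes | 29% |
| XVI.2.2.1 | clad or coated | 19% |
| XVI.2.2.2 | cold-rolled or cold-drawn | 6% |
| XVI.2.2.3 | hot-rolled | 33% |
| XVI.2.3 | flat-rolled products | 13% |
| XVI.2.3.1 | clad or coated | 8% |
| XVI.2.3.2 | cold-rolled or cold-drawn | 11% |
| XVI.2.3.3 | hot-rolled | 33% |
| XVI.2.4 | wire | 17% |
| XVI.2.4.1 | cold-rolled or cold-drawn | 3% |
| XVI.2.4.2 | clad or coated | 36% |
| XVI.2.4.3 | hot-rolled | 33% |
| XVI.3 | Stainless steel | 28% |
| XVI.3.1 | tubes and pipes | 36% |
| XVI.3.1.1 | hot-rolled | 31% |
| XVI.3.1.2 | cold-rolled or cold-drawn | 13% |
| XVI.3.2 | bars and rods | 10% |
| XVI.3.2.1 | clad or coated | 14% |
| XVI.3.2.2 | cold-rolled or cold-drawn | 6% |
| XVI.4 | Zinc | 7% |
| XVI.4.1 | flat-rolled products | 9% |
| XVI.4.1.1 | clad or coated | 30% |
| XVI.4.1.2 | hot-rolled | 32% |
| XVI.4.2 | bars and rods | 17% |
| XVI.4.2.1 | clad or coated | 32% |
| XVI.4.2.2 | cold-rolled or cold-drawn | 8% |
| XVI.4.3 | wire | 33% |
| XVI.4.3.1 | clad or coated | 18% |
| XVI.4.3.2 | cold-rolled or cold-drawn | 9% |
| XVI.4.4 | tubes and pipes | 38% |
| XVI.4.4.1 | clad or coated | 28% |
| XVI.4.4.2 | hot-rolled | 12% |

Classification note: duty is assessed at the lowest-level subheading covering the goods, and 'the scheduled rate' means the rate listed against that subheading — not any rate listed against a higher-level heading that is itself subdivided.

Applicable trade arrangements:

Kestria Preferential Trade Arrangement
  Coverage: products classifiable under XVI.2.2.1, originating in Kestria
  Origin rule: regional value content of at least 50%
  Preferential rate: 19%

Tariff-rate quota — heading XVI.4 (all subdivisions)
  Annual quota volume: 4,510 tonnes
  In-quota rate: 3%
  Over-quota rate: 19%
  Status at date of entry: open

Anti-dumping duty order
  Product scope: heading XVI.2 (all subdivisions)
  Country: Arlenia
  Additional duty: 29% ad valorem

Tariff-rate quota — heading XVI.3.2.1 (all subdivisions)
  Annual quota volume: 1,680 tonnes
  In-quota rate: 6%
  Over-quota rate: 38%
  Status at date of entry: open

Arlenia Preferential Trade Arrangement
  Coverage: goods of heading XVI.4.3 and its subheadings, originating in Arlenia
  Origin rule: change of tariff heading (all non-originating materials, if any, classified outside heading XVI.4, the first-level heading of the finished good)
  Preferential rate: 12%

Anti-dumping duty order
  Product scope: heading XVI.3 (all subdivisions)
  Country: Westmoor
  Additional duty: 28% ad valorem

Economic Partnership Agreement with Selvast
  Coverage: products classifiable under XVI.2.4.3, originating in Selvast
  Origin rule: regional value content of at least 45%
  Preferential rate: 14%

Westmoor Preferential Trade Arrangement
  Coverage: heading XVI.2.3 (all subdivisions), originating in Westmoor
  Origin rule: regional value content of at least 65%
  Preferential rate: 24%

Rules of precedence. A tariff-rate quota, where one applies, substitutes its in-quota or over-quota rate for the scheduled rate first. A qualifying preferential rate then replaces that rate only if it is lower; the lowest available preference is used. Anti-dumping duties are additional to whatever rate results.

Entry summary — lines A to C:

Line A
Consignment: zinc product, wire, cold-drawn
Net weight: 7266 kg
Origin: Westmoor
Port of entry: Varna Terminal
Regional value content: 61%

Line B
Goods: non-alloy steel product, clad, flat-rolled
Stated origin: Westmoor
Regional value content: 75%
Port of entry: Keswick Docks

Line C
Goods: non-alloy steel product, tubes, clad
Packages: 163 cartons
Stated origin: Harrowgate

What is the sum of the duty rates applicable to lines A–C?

30%

Line A: zinc → XVI.4; wire → XVI.4.3; cold-drawn → XVI.4.3.2. Scheduled 9%. quota on XVI.4 open → in-quota 3%; Westmoor agreement on XVI.2.3: XVI.4.3.2 not covered. → 3%.
Line B: non-alloy steel → XVI.2; flat-rolled → XVI.2.3; clad → XVI.2.3.1. Scheduled 8%. Westmoor agreement on XVI.2.3: RVC ≥ 65% → 24% available; preference 24% not lower than 8% → no reduction. → 8%.
Line C: non-alloy steel → XVI.2; tubes → XVI.2.2; clad → XVI.2.2.1. Scheduled 19%. No special measure applies. → 19%.
Sum: 3% + 8% + 19% = 30%.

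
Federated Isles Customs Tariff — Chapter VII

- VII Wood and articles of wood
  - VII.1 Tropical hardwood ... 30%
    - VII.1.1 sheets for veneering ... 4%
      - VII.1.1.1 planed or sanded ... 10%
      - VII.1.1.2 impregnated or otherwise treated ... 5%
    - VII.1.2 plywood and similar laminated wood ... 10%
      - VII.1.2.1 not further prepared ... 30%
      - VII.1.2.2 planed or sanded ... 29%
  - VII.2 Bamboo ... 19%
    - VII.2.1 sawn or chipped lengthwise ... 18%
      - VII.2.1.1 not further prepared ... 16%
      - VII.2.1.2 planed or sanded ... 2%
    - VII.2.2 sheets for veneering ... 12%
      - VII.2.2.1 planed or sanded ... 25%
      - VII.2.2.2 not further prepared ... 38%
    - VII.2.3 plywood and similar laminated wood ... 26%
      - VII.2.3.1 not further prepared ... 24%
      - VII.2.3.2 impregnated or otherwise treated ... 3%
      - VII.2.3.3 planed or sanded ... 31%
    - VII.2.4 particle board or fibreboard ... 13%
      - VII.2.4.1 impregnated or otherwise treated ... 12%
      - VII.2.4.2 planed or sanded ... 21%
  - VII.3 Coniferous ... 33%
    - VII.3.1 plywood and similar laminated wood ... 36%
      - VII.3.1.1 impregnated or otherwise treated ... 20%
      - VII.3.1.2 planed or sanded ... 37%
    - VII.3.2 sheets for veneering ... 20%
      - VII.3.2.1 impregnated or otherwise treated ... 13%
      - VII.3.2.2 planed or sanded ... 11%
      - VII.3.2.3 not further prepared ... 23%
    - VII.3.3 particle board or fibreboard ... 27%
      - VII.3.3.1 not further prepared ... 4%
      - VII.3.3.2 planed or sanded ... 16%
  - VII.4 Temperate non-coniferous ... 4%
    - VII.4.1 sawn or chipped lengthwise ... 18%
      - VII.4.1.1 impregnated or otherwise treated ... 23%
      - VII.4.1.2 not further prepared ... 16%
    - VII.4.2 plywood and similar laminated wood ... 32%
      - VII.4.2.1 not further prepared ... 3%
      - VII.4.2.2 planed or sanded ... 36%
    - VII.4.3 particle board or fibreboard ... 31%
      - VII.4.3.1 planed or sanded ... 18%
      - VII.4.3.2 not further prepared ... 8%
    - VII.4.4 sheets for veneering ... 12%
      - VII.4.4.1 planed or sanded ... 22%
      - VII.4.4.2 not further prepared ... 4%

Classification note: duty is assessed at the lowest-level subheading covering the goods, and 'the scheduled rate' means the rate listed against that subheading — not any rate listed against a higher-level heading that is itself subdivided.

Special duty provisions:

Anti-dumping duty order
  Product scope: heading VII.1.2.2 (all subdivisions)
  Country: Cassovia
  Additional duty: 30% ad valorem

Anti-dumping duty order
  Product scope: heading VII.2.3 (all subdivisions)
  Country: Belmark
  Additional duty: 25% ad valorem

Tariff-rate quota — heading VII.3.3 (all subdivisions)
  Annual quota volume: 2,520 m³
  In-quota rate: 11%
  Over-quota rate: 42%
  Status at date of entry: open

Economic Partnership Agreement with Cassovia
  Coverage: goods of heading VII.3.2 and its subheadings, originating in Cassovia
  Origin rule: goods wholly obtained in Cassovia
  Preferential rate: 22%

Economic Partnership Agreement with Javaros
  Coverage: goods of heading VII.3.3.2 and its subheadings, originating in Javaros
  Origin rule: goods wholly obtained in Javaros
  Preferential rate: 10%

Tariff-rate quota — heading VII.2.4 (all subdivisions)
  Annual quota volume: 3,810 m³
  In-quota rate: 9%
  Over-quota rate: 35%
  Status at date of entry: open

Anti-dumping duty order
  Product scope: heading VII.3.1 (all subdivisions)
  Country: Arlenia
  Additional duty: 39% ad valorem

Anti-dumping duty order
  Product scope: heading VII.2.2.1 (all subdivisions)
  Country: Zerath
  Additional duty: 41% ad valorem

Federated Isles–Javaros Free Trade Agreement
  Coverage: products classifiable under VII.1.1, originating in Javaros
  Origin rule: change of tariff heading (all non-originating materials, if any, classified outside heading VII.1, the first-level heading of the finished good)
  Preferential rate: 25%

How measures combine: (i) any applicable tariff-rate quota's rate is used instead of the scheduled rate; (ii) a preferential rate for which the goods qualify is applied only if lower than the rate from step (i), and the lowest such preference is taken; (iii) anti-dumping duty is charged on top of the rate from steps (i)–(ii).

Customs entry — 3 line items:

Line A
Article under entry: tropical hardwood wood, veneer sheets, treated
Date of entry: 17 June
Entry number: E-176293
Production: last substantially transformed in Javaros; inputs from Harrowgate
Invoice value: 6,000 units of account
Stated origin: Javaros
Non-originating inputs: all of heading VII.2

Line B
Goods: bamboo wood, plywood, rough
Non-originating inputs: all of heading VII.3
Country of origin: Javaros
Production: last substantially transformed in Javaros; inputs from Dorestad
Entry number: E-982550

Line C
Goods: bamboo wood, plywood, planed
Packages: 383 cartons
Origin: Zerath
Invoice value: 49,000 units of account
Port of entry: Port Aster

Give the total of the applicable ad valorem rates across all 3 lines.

60%

Line A: tropical hardwood → VII.1; veneer sheets → VII.1.1; treated → VII.1.1.2. Scheduled 5%. Javaros agreement on VII.3.3.2: VII.1.1.2 not covered; Javaros agreement on VII.1.1: CTH met → 25% available; preference 25% not lower than 5% → no reduction. → 5%.
Line B: bamboo → VII.2; plywood → VII.2.3; rough → VII.2.3.1. Scheduled 24%. Javaros agreement on VII.3.3.2: VII.2.3.1 not covered; Javaros agreement on VII.1.1: VII.2.3.1 not covered. → 24%.
Line C: bamboo → VII.2; plywood → VII.2.3; planed → VII.2.3.3. Scheduled 31%. No special measure applies. → 31%.
Sum: 5% + 24% + 31% = 60%.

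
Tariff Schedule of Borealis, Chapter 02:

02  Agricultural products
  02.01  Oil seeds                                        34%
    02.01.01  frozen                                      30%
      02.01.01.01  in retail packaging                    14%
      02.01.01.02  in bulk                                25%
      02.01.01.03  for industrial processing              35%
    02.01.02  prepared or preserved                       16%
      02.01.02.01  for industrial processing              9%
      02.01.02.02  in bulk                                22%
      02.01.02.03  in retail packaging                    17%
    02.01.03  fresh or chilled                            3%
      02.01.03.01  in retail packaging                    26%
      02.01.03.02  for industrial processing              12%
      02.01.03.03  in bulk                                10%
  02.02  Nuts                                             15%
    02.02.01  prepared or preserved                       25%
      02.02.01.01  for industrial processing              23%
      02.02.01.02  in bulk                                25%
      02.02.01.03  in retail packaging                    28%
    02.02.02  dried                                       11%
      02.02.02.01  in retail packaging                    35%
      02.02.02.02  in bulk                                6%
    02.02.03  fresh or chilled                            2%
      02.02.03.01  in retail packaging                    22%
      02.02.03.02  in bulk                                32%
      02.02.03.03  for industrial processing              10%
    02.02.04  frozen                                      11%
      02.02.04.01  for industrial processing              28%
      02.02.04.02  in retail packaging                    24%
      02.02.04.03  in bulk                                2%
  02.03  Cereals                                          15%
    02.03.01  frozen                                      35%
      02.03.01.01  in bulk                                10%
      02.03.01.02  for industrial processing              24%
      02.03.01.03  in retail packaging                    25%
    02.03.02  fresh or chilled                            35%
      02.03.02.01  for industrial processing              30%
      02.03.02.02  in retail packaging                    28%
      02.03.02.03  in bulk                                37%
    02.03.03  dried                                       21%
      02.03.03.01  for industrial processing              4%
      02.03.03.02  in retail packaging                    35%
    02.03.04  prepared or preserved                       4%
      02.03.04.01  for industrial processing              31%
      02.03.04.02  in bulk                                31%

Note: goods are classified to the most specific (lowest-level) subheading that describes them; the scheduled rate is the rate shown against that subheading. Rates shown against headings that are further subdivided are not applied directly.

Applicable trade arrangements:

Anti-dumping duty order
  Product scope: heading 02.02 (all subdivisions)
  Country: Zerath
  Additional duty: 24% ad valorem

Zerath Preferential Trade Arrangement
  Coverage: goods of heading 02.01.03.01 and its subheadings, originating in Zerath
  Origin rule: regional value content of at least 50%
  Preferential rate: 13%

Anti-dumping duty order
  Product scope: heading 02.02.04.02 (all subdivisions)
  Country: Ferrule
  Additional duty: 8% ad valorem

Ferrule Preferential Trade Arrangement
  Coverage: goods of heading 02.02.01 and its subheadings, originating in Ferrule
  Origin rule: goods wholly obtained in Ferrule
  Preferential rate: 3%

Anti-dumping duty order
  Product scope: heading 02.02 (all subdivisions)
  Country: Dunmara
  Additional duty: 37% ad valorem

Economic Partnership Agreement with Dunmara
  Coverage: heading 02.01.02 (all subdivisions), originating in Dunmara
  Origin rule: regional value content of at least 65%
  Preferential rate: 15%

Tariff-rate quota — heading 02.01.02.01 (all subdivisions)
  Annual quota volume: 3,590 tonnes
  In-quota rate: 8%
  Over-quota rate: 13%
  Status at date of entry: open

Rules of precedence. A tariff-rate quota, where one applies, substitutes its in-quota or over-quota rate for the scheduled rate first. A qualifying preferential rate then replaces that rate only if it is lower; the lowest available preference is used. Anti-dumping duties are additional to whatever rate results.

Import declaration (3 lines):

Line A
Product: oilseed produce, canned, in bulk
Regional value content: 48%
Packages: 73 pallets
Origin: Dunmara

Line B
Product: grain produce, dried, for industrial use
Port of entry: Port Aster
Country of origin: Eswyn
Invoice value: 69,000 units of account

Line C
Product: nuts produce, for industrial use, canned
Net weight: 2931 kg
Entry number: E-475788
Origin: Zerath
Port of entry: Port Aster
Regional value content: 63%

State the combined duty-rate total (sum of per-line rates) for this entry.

73%

Line A: oilseed → 02.01; canned → 02.01.02; in bulk → 02.01.02.02. Scheduled 22%. Dunmara agreement on 02.01.02: RVC < 65%. → 22%.
Line B: grain → 02.03; dried → 02.03.03; for industrial use → 02.03.03.01. Scheduled 4%. No special measure applies. → 4%.
Line C: nuts → 02.02; canned → 02.02.01; for industrial use → 02.02.01.01. Scheduled 23%. Zerath agreement on 02.01.03.01: 02.02.01.01 not covered; anti-dumping (Zerath, 02.02): +24%; total 23% + 24% = 47%. → 47%.
Sum: 22% + 4% + 47% = 73%.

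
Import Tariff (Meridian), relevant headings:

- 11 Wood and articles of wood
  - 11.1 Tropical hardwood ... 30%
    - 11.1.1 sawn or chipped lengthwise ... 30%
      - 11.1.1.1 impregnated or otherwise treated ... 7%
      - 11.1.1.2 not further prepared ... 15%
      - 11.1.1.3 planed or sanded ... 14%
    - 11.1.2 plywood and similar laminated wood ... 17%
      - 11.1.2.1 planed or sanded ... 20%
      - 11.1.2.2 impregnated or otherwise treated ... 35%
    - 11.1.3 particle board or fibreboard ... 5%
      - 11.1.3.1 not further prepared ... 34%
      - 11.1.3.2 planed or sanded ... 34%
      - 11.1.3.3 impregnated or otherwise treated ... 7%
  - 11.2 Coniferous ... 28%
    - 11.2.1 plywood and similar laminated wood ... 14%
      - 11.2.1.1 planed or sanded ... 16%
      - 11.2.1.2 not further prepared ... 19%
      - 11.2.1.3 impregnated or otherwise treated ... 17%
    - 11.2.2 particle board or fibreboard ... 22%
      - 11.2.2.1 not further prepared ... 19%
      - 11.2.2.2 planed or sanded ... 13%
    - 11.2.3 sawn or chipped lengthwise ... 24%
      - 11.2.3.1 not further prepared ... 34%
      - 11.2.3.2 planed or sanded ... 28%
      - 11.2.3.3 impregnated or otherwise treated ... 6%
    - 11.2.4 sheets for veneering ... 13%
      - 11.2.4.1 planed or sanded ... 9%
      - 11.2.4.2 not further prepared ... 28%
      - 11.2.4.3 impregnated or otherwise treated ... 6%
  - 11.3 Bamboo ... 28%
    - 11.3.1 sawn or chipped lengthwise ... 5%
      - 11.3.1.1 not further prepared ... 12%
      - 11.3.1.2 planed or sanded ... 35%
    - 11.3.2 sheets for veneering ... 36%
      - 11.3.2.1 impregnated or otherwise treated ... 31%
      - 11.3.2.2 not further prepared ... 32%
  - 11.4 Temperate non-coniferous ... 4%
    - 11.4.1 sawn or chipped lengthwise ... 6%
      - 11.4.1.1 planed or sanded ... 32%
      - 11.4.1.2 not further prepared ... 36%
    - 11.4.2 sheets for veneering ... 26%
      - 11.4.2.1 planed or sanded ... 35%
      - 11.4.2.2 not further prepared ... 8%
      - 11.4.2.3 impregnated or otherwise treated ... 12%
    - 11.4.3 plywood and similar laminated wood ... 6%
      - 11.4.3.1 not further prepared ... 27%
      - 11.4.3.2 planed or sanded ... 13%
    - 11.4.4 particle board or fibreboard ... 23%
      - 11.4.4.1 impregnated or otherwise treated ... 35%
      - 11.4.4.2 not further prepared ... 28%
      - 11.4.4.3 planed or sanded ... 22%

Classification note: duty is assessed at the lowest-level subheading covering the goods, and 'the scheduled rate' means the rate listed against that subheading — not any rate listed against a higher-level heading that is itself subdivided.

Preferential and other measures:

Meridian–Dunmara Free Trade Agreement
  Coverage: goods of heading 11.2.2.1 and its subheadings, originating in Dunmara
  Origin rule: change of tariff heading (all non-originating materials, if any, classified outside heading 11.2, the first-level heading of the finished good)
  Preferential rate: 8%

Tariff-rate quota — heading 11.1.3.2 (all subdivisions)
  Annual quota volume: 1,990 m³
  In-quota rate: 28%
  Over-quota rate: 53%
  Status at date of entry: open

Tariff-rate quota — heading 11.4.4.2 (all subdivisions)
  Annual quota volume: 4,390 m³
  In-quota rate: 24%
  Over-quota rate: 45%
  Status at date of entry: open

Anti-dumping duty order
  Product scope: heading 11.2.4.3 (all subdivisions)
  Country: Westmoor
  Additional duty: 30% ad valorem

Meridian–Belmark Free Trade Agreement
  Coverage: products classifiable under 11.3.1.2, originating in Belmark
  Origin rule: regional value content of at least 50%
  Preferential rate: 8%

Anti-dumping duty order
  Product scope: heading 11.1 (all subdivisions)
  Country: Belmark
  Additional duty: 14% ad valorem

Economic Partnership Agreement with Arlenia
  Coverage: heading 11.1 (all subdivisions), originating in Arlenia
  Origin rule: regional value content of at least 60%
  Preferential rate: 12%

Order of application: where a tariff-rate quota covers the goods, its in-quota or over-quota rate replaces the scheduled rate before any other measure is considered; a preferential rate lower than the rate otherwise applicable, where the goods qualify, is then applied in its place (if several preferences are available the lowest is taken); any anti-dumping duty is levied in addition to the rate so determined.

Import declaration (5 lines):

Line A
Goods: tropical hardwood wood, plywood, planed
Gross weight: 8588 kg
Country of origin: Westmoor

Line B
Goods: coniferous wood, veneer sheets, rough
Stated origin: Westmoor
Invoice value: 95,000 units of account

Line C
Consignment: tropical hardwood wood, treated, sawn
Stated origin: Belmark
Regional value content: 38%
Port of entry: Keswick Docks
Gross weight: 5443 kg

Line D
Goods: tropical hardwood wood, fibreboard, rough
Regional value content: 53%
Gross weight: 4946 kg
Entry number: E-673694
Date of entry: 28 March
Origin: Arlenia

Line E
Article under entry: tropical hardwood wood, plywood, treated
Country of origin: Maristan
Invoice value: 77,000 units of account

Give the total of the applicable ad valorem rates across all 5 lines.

Line A: tropical hardwood → 11.1; plywood → 11.1.2; planed → 11.1.2.1. Scheduled 20%. No special measure applies. → 20%.
Line B: coniferous → 11.2; veneer sheets → 11.2.4; rough → 11.2.4.2. Scheduled 28%. No special measure applies. → 28%.
Line C: tropical hardwood → 11.1; sawn → 11.1.1; treated → 11.1.1.1. Scheduled 7%. Belmark agreement on 11.3.1.2: 11.1.1.1 not covered; anti-dumping (Belmark, 11.1): +14%; total 7% + 14% = 21%. → 21%.
Line D: tropical hardwood → 11.1; fibreboard → 11.1.3; rough → 11.1.3.1. Scheduled 34%. Arlenia agreement on 11.1: RVC < 60%. → 34%.
Line E: tropical hardwood → 11.1; plywood → 11.1.2; treated → 11.1.2.2. Scheduled 35%. No special measure applies. → 35%.
Sum: 20% + 28% + 21% + 34% + 35% = 138%.

138%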